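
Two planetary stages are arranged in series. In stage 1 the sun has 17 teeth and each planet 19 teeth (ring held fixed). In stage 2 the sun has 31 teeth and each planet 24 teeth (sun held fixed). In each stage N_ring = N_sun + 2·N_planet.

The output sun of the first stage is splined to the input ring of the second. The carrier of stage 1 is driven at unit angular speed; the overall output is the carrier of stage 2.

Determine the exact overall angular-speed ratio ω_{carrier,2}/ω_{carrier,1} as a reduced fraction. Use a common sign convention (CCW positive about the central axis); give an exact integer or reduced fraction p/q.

Stage 1: N_ring = 17 + 2·19 = 55
Stage 1: 17(ω_s−ω_c) = −55(ω_r−ω_c),  ω_r=0, ω_c=1
Stage 1: ω_s = 1 − (55/17)(0−1) = 72/17
  ⇒ ω_s¹/ω_c¹ = 72/17
Stage 2: N_ring = 31 + 2·24 = 79
Stage 2: 31(ω_s−ω_c) = −79(ω_r−ω_c),  ω_s=0, ω_r=1
Stage 2: 31(0−ω_c) = −79(1−ω_c)  ⇒  110ω_c = 79  ⇒  ω_c = 79/110
  ⇒ ω_c²/ω_r² = 79/110
Coupling ω_r² = ω_s¹ ⇒ overall = 72/17 × 79/110 = 2844/935

2844/935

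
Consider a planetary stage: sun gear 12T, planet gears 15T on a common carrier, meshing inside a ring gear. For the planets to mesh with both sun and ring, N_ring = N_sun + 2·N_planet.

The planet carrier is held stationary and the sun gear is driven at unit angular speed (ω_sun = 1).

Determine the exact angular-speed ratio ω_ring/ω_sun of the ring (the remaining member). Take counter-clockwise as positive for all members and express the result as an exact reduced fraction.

-2/7

N_ring = 12 + 2·15 = 42
12(ω_s−ω_c) = −42(ω_r−ω_c),  ω_c=0, ω_s=1
ω_r = 0 − (12/42)(1−0) = -2/7
ω_r/ω_s = -2/7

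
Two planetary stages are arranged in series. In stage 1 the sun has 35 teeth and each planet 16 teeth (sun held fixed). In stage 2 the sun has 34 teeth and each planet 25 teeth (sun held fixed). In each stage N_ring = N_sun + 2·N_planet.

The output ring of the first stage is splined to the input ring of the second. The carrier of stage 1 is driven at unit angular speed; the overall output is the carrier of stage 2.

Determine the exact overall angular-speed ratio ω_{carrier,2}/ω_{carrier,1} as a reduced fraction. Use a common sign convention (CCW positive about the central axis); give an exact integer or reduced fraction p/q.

4284/3953

Stage 1: N_ring = 35 + 2·16 = 67
Stage 1: 35(ω_s−ω_c) = −67(ω_r−ω_c),  ω_s=0, ω_c=1
Stage 1: ω_r = 1 − (35/67)(0−1) = 102/67
  ⇒ ω_r¹/ω_c¹ = 102/67
Stage 2: N_ring = 34 + 2·25 = 84
Stage 2: 34(ω_s−ω_c) = −84(ω_r−ω_c),  ω_s=0, ω_r=1
Stage 2: 34(0−ω_c) = −84(1−ω_c)  ⇒  118ω_c = 84  ⇒  ω_c = 42/59
  ⇒ ω_c²/ω_r² = 42/59
Coupling ω_r² = ω_r¹ ⇒ overall = 102/67 × 42/59 = 4284/3953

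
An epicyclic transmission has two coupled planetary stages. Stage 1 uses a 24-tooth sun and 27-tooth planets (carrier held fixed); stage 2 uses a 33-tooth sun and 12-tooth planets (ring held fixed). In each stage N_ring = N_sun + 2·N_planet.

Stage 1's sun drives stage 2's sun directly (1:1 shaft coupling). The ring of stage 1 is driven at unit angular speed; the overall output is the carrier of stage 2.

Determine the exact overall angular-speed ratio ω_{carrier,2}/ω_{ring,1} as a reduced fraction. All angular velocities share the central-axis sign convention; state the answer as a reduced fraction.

Stage 1: N_ring = 24 + 2·27 = 78
Stage 1: 24(ω_s−ω_c) = −78(ω_r−ω_c),  ω_c=0, ω_r=1
Stage 1: ω_s = 0 − (78/24)(1−0) = -13/4
  ⇒ ω_s¹/ω_r¹ = -13/4
Stage 2: N_ring = 33 + 2·12 = 57
Stage 2: 33(ω_s−ω_c) = −57(ω_r−ω_c),  ω_r=0, ω_s=1
Stage 2: 33(1−ω_c) = −57(0−ω_c)  ⇒  90ω_c = 33  ⇒  ω_c = 11/30
  ⇒ ω_c²/ω_s² = 11/30
Coupling ω_s² = ω_s¹ ⇒ overall = -13/4 × 11/30 = -143/120

-143/120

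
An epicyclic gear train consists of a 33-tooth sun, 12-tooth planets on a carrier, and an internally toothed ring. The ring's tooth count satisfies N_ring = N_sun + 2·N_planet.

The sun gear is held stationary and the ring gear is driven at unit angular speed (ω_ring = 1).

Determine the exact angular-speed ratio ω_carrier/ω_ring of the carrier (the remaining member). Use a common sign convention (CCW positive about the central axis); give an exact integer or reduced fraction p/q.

19/30

N_ring = 33 + 2·12 = 57
33(ω_s−ω_c) = −57(ω_r−ω_c),  ω_s=0, ω_r=1
33(0−ω_c) = −57(1−ω_c)  ⇒  90ω_c = 57  ⇒  ω_c = 19/30
ω_c/ω_r = 19/30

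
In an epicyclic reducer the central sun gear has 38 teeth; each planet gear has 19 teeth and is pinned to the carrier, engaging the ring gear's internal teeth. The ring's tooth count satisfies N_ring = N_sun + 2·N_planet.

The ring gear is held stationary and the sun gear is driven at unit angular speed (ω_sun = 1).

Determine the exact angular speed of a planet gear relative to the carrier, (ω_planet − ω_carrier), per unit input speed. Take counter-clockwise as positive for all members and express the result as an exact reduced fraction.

-4/3

N_ring = 38 + 2·19 = 76
38(ω_s−ω_c) = −76(ω_r−ω_c),  ω_r=0, ω_s=1
38(1−ω_c) = −76(0−ω_c)  ⇒  114ω_c = 38  ⇒  ω_c = 1/3
sun–planet: 38·(1−1/3) = −19·(ω_p−ω_c)  ⇒  ω_p−ω_c = −(38/19)·(2/3) = -4/3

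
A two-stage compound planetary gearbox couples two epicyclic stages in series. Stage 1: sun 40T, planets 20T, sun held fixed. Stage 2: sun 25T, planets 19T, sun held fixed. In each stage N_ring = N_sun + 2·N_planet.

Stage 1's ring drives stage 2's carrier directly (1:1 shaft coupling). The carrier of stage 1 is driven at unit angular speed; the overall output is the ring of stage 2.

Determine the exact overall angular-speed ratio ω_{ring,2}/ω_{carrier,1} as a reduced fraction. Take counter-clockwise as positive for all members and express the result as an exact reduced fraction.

44/21

Stage 1: N_ring = 40 + 2·20 = 80
Stage 1: 40(ω_s−ω_c) = −80(ω_r−ω_c),  ω_s=0, ω_c=1
Stage 1: ω_r = 1 − (40/80)(0−1) = 3/2
  ⇒ ω_r¹/ω_c¹ = 3/2
Stage 2: N_ring = 25 + 2·19 = 63
Stage 2: 25(ω_s−ω_c) = −63(ω_r−ω_c),  ω_s=0, ω_c=1
Stage 2: ω_r = 1 − (25/63)(0−1) = 88/63
  ⇒ ω_r²/ω_c² = 88/63
Coupling ω_c² = ω_r¹ ⇒ overall = 3/2 × 88/63 = 44/21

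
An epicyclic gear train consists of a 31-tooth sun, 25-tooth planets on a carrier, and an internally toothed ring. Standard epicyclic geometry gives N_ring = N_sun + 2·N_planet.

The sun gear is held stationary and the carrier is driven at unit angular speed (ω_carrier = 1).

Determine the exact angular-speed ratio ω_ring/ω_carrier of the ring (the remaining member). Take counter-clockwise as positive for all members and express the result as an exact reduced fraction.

N_ring = 31 + 2·25 = 81
31(ω_s−ω_c) = −81(ω_r−ω_c),  ω_s=0, ω_c=1
ω_r = 1 − (31/81)(0−1) = 112/81
ω_r/ω_c = 112/81

112/81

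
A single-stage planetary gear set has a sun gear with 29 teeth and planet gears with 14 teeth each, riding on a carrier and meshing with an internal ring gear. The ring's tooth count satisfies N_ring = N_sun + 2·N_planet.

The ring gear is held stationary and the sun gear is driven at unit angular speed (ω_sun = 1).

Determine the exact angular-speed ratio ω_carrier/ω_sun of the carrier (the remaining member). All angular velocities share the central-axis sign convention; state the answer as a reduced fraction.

29/86

N_ring = 29 + 2·14 = 57
29(ω_s−ω_c) = −57(ω_r−ω_c),  ω_r=0, ω_s=1
29(1−ω_c) = −57(0−ω_c)  ⇒  86ω_c = 29  ⇒  ω_c = 29/86
ω_c/ω_s = 29/86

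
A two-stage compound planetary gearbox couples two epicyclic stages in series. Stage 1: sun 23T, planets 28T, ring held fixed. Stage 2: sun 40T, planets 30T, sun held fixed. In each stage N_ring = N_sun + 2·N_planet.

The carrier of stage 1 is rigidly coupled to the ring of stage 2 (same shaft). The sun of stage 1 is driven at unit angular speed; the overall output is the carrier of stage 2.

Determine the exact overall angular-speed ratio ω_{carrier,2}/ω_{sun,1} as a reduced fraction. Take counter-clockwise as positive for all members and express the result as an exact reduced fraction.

Stage 1: N_ring = 23 + 2·28 = 79
Stage 1: 23(ω_s−ω_c) = −79(ω_r−ω_c),  ω_r=0, ω_s=1
Stage 1: 23(1−ω_c) = −79(0−ω_c)  ⇒  102ω_c = 23  ⇒  ω_c = 23/102
  ⇒ ω_c¹/ω_s¹ = 23/102
Stage 2: N_ring = 40 + 2·30 = 100
Stage 2: 40(ω_s−ω_c) = −100(ω_r−ω_c),  ω_s=0, ω_r=1
Stage 2: 40(0−ω_c) = −100(1−ω_c)  ⇒  140ω_c = 100  ⇒  ω_c = 5/7
  ⇒ ω_c²/ω_r² = 5/7
Coupling ω_r² = ω_c¹ ⇒ overall = 23/102 × 5/7 = 115/714

115/714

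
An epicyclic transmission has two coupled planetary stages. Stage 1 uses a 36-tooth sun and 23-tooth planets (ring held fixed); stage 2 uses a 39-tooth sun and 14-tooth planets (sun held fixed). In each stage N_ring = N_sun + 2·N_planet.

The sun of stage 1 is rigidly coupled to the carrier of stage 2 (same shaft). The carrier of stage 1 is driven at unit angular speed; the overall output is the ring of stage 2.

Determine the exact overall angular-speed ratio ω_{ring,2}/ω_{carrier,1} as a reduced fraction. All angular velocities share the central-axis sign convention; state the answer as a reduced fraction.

3127/603

Stage 1: N_ring = 36 + 2·23 = 82
Stage 1: 36(ω_s−ω_c) = −82(ω_r−ω_c),  ω_r=0, ω_c=1
Stage 1: ω_s = 1 − (82/36)(0−1) = 59/18
  ⇒ ω_s¹/ω_c¹ = 59/18
Stage 2: N_ring = 39 + 2·14 = 67
Stage 2: 39(ω_s−ω_c) = −67(ω_r−ω_c),  ω_s=0, ω_c=1
Stage 2: ω_r = 1 − (39/67)(0−1) = 106/67
  ⇒ ω_r²/ω_c² = 106/67
Coupling ω_c² = ω_s¹ ⇒ overall = 59/18 × 106/67 = 3127/603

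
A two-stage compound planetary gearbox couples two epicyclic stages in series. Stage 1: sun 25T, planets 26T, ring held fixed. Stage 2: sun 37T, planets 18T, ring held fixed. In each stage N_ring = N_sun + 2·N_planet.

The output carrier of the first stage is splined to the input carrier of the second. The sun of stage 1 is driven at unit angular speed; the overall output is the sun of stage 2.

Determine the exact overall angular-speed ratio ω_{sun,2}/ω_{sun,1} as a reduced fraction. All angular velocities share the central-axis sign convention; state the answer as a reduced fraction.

Stage 1: N_ring = 25 + 2·26 = 77
Stage 1: 25(ω_s−ω_c) = −77(ω_r−ω_c),  ω_r=0, ω_s=1
Stage 1: 25(1−ω_c) = −77(0−ω_c)  ⇒  102ω_c = 25  ⇒  ω_c = 25/102
  ⇒ ω_c¹/ω_s¹ = 25/102
Stage 2: N_ring = 37 + 2·18 = 73
Stage 2: 37(ω_s−ω_c) = −73(ω_r−ω_c),  ω_r=0, ω_c=1
Stage 2: ω_s = 1 − (73/37)(0−1) = 110/37
  ⇒ ω_s²/ω_c² = 110/37
Coupling ω_c² = ω_c¹ ⇒ overall = 25/102 × 110/37 = 1375/1887

1375/1887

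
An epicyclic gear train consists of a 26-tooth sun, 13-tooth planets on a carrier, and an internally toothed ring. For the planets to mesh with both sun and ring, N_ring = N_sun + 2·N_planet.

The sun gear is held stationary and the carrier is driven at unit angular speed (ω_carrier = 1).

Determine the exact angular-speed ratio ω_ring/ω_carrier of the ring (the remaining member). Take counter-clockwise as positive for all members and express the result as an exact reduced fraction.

3/2

N_ring = 26 + 2·13 = 52
26(ω_s−ω_c) = −52(ω_r−ω_c),  ω_s=0, ω_c=1
ω_r = 1 − (26/52)(0−1) = 3/2
ω_r/ω_c = 3/2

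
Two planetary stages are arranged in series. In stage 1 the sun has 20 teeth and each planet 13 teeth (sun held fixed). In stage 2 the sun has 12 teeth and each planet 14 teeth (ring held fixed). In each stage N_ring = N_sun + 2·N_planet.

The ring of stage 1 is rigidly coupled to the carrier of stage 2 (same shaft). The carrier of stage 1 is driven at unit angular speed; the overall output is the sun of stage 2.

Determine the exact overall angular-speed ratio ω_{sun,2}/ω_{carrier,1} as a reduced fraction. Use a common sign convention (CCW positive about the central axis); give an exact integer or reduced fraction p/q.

143/23

Stage 1: N_ring = 20 + 2·13 = 46
Stage 1: 20(ω_s−ω_c) = −46(ω_r−ω_c),  ω_s=0, ω_c=1
Stage 1: ω_r = 1 − (20/46)(0−1) = 33/23
  ⇒ ω_r¹/ω_c¹ = 33/23
Stage 2: N_ring = 12 + 2·14 = 40
Stage 2: 12(ω_s−ω_c) = −40(ω_r−ω_c),  ω_r=0, ω_c=1
Stage 2: ω_s = 1 − (40/12)(0−1) = 13/3
  ⇒ ω_s²/ω_c² = 13/3
Coupling ω_c² = ω_r¹ ⇒ overall = 33/23 × 13/3 = 143/23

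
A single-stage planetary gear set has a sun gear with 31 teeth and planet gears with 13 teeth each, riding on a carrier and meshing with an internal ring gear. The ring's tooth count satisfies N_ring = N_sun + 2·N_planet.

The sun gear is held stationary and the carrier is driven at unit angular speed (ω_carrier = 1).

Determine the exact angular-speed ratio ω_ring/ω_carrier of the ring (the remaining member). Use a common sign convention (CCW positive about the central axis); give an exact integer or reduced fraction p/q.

N_ring = 31 + 2·13 = 57
31(ω_s−ω_c) = −57(ω_r−ω_c),  ω_s=0, ω_c=1
ω_r = 1 − (31/57)(0−1) = 88/57
ω_r/ω_c = 88/57

88/57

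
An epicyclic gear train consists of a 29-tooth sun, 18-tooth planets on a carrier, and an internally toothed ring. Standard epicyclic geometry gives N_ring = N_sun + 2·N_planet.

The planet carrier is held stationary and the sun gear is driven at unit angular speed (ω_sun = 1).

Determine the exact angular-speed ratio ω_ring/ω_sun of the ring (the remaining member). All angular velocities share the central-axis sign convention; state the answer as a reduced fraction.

N_ring = 29 + 2·18 = 65
29(ω_s−ω_c) = −65(ω_r−ω_c),  ω_c=0, ω_s=1
ω_r = 0 − (29/65)(1−0) = -29/65
ω_r/ω_s = -29/65

-29/65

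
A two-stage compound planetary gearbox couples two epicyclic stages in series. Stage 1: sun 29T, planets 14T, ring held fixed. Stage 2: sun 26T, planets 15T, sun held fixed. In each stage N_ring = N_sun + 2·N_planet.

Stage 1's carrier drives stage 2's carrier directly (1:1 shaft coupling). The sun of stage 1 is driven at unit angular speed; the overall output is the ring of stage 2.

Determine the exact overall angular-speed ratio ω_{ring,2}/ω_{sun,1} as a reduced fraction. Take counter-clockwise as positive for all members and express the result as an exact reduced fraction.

Stage 1: N_ring = 29 + 2·14 = 57
Stage 1: 29(ω_s−ω_c) = −57(ω_r−ω_c),  ω_r=0, ω_s=1
Stage 1: 29(1−ω_c) = −57(0−ω_c)  ⇒  86ω_c = 29  ⇒  ω_c = 29/86
  ⇒ ω_c¹/ω_s¹ = 29/86
Stage 2: N_ring = 26 + 2·15 = 56
Stage 2: 26(ω_s−ω_c) = −56(ω_r−ω_c),  ω_s=0, ω_c=1
Stage 2: ω_r = 1 − (26/56)(0−1) = 41/28
  ⇒ ω_r²/ω_c² = 41/28
Coupling ω_c² = ω_c¹ ⇒ overall = 29/86 × 41/28 = 1189/2408

1189/2408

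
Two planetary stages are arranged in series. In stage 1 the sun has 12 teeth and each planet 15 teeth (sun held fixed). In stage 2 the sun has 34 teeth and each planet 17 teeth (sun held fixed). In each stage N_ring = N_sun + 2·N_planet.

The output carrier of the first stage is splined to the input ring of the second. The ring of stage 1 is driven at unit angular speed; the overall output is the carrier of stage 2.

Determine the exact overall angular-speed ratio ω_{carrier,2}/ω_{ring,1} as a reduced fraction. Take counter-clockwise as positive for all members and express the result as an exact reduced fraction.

Stage 1: N_ring = 12 + 2·15 = 42
Stage 1: 12(ω_s−ω_c) = −42(ω_r−ω_c),  ω_s=0, ω_r=1
Stage 1: 12(0−ω_c) = −42(1−ω_c)  ⇒  54ω_c = 42  ⇒  ω_c = 7/9
  ⇒ ω_c¹/ω_r¹ = 7/9
Stage 2: N_ring = 34 + 2·17 = 68
Stage 2: 34(ω_s−ω_c) = −68(ω_r−ω_c),  ω_s=0, ω_r=1
Stage 2: 34(0−ω_c) = −68(1−ω_c)  ⇒  102ω_c = 68  ⇒  ω_c = 2/3
  ⇒ ω_c²/ω_r² = 2/3
Coupling ω_r² = ω_c¹ ⇒ overall = 7/9 × 2/3 = 14/27

14/27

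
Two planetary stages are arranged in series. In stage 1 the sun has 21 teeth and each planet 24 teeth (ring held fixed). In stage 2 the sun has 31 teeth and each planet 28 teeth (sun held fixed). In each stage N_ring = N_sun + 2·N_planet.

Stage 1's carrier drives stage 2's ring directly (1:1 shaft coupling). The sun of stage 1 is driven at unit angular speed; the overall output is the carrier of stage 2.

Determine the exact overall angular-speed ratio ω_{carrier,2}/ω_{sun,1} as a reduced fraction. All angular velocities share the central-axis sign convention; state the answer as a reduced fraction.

203/1180

Stage 1: N_ring = 21 + 2·24 = 69
Stage 1: 21(ω_s−ω_c) = −69(ω_r−ω_c),  ω_r=0, ω_s=1
Stage 1: 21(1−ω_c) = −69(0−ω_c)  ⇒  90ω_c = 21  ⇒  ω_c = 7/30
  ⇒ ω_c¹/ω_s¹ = 7/30
Stage 2: N_ring = 31 + 2·28 = 87
Stage 2: 31(ω_s−ω_c) = −87(ω_r−ω_c),  ω_s=0, ω_r=1
Stage 2: 31(0−ω_c) = −87(1−ω_c)  ⇒  118ω_c = 87  ⇒  ω_c = 87/118
  ⇒ ω_c²/ω_r² = 87/118
Coupling ω_r² = ω_c¹ ⇒ overall = 7/30 × 87/118 = 203/1180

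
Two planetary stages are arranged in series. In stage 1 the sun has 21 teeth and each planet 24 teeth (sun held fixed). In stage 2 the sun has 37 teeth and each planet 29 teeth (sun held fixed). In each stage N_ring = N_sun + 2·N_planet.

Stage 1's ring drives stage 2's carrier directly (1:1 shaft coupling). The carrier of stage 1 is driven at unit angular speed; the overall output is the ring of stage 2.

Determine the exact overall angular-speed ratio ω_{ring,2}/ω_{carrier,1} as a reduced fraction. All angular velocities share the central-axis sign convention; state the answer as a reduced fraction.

792/437

Stage 1: N_ring = 21 + 2·24 = 69
Stage 1: 21(ω_s−ω_c) = −69(ω_r−ω_c),  ω_s=0, ω_c=1
Stage 1: ω_r = 1 − (21/69)(0−1) = 30/23
  ⇒ ω_r¹/ω_c¹ = 30/23
Stage 2: N_ring = 37 + 2·29 = 95
Stage 2: 37(ω_s−ω_c) = −95(ω_r−ω_c),  ω_s=0, ω_c=1
Stage 2: ω_r = 1 − (37/95)(0−1) = 132/95
  ⇒ ω_r²/ω_c² = 132/95
Coupling ω_c² = ω_r¹ ⇒ overall = 30/23 × 132/95 = 792/437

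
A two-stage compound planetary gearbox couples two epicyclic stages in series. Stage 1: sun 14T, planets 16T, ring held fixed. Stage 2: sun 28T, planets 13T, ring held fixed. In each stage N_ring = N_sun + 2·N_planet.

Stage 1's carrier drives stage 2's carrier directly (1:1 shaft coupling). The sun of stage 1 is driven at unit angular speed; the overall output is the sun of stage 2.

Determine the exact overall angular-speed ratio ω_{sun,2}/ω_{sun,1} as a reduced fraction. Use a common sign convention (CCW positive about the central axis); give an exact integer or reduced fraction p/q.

41/60

Stage 1: N_ring = 14 + 2·16 = 46
Stage 1: 14(ω_s−ω_c) = −46(ω_r−ω_c),  ω_r=0, ω_s=1
Stage 1: 14(1−ω_c) = −46(0−ω_c)  ⇒  60ω_c = 14  ⇒  ω_c = 7/30
  ⇒ ω_c¹/ω_s¹ = 7/30
Stage 2: N_ring = 28 + 2·13 = 54
Stage 2: 28(ω_s−ω_c) = −54(ω_r−ω_c),  ω_r=0, ω_c=1
Stage 2: ω_s = 1 − (54/28)(0−1) = 41/14
  ⇒ ω_s²/ω_c² = 41/14
Coupling ω_c² = ω_c¹ ⇒ overall = 7/30 × 41/14 = 41/60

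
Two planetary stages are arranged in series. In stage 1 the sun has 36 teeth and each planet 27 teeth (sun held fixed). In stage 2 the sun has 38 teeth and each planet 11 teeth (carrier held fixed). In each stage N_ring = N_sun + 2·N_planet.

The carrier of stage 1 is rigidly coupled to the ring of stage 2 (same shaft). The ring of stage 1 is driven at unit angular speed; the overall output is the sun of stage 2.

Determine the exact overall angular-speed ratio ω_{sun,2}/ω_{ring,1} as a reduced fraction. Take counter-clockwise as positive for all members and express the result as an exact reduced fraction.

-150/133

Stage 1: N_ring = 36 + 2·27 = 90
Stage 1: 36(ω_s−ω_c) = −90(ω_r−ω_c),  ω_s=0, ω_r=1
Stage 1: 36(0−ω_c) = −90(1−ω_c)  ⇒  126ω_c = 90  ⇒  ω_c = 5/7
  ⇒ ω_c¹/ω_r¹ = 5/7
Stage 2: N_ring = 38 + 2·11 = 60
Stage 2: 38(ω_s−ω_c) = −60(ω_r−ω_c),  ω_c=0, ω_r=1
Stage 2: ω_s = 0 − (60/38)(1−0) = -30/19
  ⇒ ω_s²/ω_r² = -30/19
Coupling ω_r² = ω_c¹ ⇒ overall = 5/7 × -30/19 = -150/133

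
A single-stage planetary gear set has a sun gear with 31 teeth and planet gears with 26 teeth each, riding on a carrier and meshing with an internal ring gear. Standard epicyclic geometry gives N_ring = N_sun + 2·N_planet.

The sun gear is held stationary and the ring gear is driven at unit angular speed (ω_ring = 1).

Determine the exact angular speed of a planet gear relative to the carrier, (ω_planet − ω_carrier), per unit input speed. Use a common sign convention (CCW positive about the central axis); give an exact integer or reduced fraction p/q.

2573/2964

N_ring = 31 + 2·26 = 83
31(ω_s−ω_c) = −83(ω_r−ω_c),  ω_s=0, ω_r=1
31(0−ω_c) = −83(1−ω_c)  ⇒  114ω_c = 83  ⇒  ω_c = 83/114
sun–planet: 31·(0−83/114) = −26·(ω_p−ω_c)  ⇒  ω_p−ω_c = −(31/26)·(-83/114) = 2573/2964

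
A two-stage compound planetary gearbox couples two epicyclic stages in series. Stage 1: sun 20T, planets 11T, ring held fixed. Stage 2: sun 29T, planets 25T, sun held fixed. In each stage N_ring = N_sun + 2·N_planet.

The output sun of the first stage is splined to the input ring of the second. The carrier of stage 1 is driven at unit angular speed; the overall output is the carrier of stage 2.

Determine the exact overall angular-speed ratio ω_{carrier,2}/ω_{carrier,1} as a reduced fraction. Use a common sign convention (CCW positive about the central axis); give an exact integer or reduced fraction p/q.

Stage 1: N_ring = 20 + 2·11 = 42
Stage 1: 20(ω_s−ω_c) = −42(ω_r−ω_c),  ω_r=0, ω_c=1
Stage 1: ω_s = 1 − (42/20)(0−1) = 31/10
  ⇒ ω_s¹/ω_c¹ = 31/10
Stage 2: N_ring = 29 + 2·25 = 79
Stage 2: 29(ω_s−ω_c) = −79(ω_r−ω_c),  ω_s=0, ω_r=1
Stage 2: 29(0−ω_c) = −79(1−ω_c)  ⇒  108ω_c = 79  ⇒  ω_c = 79/108
  ⇒ ω_c²/ω_r² = 79/108
Coupling ω_r² = ω_s¹ ⇒ overall = 31/10 × 79/108 = 2449/1080

2449/1080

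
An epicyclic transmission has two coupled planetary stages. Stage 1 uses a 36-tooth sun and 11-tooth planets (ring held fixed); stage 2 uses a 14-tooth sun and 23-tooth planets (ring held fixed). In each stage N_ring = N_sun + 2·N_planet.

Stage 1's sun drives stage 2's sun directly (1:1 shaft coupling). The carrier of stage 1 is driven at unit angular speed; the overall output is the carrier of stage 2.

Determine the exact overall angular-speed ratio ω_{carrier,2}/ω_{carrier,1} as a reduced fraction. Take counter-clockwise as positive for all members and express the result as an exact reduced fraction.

329/666

Stage 1: N_ring = 36 + 2·11 = 58
Stage 1: 36(ω_s−ω_c) = −58(ω_r−ω_c),  ω_r=0, ω_c=1
Stage 1: ω_s = 1 − (58/36)(0−1) = 47/18
  ⇒ ω_s¹/ω_c¹ = 47/18
Stage 2: N_ring = 14 + 2·23 = 60
Stage 2: 14(ω_s−ω_c) = −60(ω_r−ω_c),  ω_r=0, ω_s=1
Stage 2: 14(1−ω_c) = −60(0−ω_c)  ⇒  74ω_c = 14  ⇒  ω_c = 7/37
  ⇒ ω_c²/ω_s² = 7/37
Coupling ω_s² = ω_s¹ ⇒ overall = 47/18 × 7/37 = 329/666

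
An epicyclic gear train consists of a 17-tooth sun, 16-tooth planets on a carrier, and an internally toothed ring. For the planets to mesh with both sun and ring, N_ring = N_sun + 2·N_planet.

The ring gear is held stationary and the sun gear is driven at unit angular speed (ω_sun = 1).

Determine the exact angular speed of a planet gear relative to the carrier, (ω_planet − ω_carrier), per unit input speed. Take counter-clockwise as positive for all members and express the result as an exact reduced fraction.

N_ring = 17 + 2·16 = 49
17(ω_s−ω_c) = −49(ω_r−ω_c),  ω_r=0, ω_s=1
17(1−ω_c) = −49(0−ω_c)  ⇒  66ω_c = 17  ⇒  ω_c = 17/66
sun–planet: 17·(1−17/66) = −16·(ω_p−ω_c)  ⇒  ω_p−ω_c = −(17/16)·(49/66) = -833/1056

-833/1056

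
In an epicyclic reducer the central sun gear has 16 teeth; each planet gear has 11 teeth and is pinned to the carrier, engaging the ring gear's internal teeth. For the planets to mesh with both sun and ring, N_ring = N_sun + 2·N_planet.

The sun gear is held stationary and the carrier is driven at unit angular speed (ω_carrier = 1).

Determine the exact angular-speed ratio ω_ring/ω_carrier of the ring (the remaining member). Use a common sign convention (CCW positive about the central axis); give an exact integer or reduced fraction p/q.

N_ring = 16 + 2·11 = 38
16(ω_s−ω_c) = −38(ω_r−ω_c),  ω_s=0, ω_c=1
ω_r = 1 − (16/38)(0−1) = 27/19
ω_r/ω_c = 27/19

27/19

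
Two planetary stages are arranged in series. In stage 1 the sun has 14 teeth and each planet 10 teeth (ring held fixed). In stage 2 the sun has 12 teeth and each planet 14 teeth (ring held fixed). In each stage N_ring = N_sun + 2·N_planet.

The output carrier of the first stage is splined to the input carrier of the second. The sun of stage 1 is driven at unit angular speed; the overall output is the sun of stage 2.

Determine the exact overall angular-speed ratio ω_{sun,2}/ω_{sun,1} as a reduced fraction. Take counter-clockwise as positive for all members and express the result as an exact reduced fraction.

Stage 1: N_ring = 14 + 2·10 = 34
Stage 1: 14(ω_s−ω_c) = −34(ω_r−ω_c),  ω_r=0, ω_s=1
Stage 1: 14(1−ω_c) = −34(0−ω_c)  ⇒  48ω_c = 14  ⇒  ω_c = 7/24
  ⇒ ω_c¹/ω_s¹ = 7/24
Stage 2: N_ring = 12 + 2·14 = 40
Stage 2: 12(ω_s−ω_c) = −40(ω_r−ω_c),  ω_r=0, ω_c=1
Stage 2: ω_s = 1 − (40/12)(0−1) = 13/3
  ⇒ ω_s²/ω_c² = 13/3
Coupling ω_c² = ω_c¹ ⇒ overall = 7/24 × 13/3 = 91/72

91/72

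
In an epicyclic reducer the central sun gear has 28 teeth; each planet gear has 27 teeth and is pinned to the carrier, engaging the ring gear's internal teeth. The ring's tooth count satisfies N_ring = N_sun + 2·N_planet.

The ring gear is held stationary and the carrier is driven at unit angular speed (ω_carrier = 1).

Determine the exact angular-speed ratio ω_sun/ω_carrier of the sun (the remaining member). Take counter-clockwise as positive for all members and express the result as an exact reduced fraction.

55/14

N_ring = 28 + 2·27 = 82
28(ω_s−ω_c) = −82(ω_r−ω_c),  ω_r=0, ω_c=1
ω_s = 1 − (82/28)(0−1) = 55/14
ω_s/ω_c = 55/14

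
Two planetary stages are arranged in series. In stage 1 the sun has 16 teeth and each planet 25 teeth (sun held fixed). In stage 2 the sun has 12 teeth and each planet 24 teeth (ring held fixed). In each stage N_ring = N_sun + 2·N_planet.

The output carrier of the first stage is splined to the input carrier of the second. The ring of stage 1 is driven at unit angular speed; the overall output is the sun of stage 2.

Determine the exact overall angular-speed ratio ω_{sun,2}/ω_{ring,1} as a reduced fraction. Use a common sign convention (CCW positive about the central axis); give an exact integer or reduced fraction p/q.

198/41

Stage 1: N_ring = 16 + 2·25 = 66
Stage 1: 16(ω_s−ω_c) = −66(ω_r−ω_c),  ω_s=0, ω_r=1
Stage 1: 16(0−ω_c) = −66(1−ω_c)  ⇒  82ω_c = 66  ⇒  ω_c = 33/41
  ⇒ ω_c¹/ω_r¹ = 33/41
Stage 2: N_ring = 12 + 2·24 = 60
Stage 2: 12(ω_s−ω_c) = −60(ω_r−ω_c),  ω_r=0, ω_c=1
Stage 2: ω_s = 1 − (60/12)(0−1) = 6
  ⇒ ω_s²/ω_c² = 6
Coupling ω_c² = ω_c¹ ⇒ overall = 33/41 × 6 = 198/41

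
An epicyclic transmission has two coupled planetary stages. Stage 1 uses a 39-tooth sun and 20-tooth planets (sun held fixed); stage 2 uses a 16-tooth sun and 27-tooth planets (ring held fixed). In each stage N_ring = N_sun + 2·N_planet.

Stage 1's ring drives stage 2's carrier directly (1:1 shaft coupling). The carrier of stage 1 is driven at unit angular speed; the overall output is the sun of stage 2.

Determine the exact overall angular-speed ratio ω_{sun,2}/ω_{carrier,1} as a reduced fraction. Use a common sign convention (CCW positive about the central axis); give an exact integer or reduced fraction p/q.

Stage 1: N_ring = 39 + 2·20 = 79
Stage 1: 39(ω_s−ω_c) = −79(ω_r−ω_c),  ω_s=0, ω_c=1
Stage 1: ω_r = 1 − (39/79)(0−1) = 118/79
  ⇒ ω_r¹/ω_c¹ = 118/79
Stage 2: N_ring = 16 + 2·27 = 70
Stage 2: 16(ω_s−ω_c) = −70(ω_r−ω_c),  ω_r=0, ω_c=1
Stage 2: ω_s = 1 − (70/16)(0−1) = 43/8
  ⇒ ω_s²/ω_c² = 43/8
Coupling ω_c² = ω_r¹ ⇒ overall = 118/79 × 43/8 = 2537/316

2537/316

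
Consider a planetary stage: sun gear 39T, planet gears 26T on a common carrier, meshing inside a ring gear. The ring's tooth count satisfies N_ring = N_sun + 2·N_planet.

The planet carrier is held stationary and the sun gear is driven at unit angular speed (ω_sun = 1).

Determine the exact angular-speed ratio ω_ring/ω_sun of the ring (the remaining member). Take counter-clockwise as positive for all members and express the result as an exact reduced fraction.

-3/7

N_ring = 39 + 2·26 = 91
39(ω_s−ω_c) = −91(ω_r−ω_c),  ω_c=0, ω_s=1
ω_r = 0 − (39/91)(1−0) = -3/7
ω_r/ω_s = -3/7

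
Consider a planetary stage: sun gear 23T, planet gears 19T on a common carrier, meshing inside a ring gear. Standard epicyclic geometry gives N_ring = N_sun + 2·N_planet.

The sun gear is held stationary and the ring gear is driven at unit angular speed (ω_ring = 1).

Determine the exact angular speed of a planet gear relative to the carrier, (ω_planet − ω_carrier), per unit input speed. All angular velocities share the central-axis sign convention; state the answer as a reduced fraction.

1403/1596

N_ring = 23 + 2·19 = 61
23(ω_s−ω_c) = −61(ω_r−ω_c),  ω_s=0, ω_r=1
23(0−ω_c) = −61(1−ω_c)  ⇒  84ω_c = 61  ⇒  ω_c = 61/84
sun–planet: 23·(0−61/84) = −19·(ω_p−ω_c)  ⇒  ω_p−ω_c = −(23/19)·(-61/84) = 1403/1596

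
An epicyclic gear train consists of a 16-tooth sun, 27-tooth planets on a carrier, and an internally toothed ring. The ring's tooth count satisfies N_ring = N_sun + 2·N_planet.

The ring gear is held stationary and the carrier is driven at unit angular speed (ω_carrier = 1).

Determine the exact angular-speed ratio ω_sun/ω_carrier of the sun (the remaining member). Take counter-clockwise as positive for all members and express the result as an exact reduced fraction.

N_ring = 16 + 2·27 = 70
16(ω_s−ω_c) = −70(ω_r−ω_c),  ω_r=0, ω_c=1
ω_s = 1 − (70/16)(0−1) = 43/8
ω_s/ω_c = 43/8

43/8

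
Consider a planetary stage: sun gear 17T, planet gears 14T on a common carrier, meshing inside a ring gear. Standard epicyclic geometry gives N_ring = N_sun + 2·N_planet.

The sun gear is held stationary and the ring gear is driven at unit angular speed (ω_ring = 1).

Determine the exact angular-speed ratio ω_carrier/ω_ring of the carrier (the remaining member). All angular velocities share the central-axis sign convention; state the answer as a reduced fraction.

45/62

N_ring = 17 + 2·14 = 45
17(ω_s−ω_c) = −45(ω_r−ω_c),  ω_s=0, ω_r=1
17(0−ω_c) = −45(1−ω_c)  ⇒  62ω_c = 45  ⇒  ω_c = 45/62
ω_c/ω_r = 45/62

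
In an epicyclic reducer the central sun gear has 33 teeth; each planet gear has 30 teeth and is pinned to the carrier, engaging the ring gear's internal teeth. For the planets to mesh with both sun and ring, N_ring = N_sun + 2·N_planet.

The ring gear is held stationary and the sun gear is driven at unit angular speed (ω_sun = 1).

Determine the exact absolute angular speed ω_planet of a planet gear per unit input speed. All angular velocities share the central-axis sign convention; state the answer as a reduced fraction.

N_ring = 33 + 2·30 = 93
33(ω_s−ω_c) = −93(ω_r−ω_c),  ω_r=0, ω_s=1
33(1−ω_c) = −93(0−ω_c)  ⇒  126ω_c = 33  ⇒  ω_c = 11/42
sun–planet: 33·(1−11/42) = −30·(ω_p−ω_c)  ⇒  ω_p−ω_c = −(33/30)·(31/42) = -341/420
ω_p = 11/42 − 341/420 = -11/20

-11/20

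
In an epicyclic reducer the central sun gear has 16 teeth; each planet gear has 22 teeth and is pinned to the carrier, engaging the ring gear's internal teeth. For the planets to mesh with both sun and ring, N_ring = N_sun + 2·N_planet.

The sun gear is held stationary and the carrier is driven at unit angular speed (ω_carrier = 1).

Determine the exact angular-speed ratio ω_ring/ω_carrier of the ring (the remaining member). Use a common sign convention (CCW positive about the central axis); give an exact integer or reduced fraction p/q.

19/15

N_ring = 16 + 2·22 = 60
16(ω_s−ω_c) = −60(ω_r−ω_c),  ω_s=0, ω_c=1
ω_r = 1 − (16/60)(0−1) = 19/15
ω_r/ω_c = 19/15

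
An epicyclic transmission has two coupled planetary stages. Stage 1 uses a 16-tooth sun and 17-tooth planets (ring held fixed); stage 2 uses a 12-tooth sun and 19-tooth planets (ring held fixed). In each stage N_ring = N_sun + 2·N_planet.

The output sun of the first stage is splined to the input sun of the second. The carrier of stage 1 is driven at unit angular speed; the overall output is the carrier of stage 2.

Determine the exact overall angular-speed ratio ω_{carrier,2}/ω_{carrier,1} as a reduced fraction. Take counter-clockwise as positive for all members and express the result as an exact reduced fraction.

99/124

Stage 1: N_ring = 16 + 2·17 = 50
Stage 1: 16(ω_s−ω_c) = −50(ω_r−ω_c),  ω_r=0, ω_c=1
Stage 1: ω_s = 1 − (50/16)(0−1) = 33/8
  ⇒ ω_s¹/ω_c¹ = 33/8
Stage 2: N_ring = 12 + 2·19 = 50
Stage 2: 12(ω_s−ω_c) = −50(ω_r−ω_c),  ω_r=0, ω_s=1
Stage 2: 12(1−ω_c) = −50(0−ω_c)  ⇒  62ω_c = 12  ⇒  ω_c = 6/31
  ⇒ ω_c²/ω_s² = 6/31
Coupling ω_s² = ω_s¹ ⇒ overall = 33/8 × 6/31 = 99/124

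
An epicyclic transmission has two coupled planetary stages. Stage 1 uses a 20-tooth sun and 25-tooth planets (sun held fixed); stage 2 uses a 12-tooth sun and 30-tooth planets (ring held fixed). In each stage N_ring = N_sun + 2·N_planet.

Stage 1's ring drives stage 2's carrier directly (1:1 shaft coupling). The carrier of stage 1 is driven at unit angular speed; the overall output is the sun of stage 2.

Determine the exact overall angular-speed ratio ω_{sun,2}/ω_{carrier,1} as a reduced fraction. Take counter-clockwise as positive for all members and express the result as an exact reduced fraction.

Stage 1: N_ring = 20 + 2·25 = 70
Stage 1: 20(ω_s−ω_c) = −70(ω_r−ω_c),  ω_s=0, ω_c=1
Stage 1: ω_r = 1 − (20/70)(0−1) = 9/7
  ⇒ ω_r¹/ω_c¹ = 9/7
Stage 2: N_ring = 12 + 2·30 = 72
Stage 2: 12(ω_s−ω_c) = −72(ω_r−ω_c),  ω_r=0, ω_c=1
Stage 2: ω_s = 1 − (72/12)(0−1) = 7
  ⇒ ω_s²/ω_c² = 7
Coupling ω_c² = ω_r¹ ⇒ overall = 9/7 × 7 = 9

9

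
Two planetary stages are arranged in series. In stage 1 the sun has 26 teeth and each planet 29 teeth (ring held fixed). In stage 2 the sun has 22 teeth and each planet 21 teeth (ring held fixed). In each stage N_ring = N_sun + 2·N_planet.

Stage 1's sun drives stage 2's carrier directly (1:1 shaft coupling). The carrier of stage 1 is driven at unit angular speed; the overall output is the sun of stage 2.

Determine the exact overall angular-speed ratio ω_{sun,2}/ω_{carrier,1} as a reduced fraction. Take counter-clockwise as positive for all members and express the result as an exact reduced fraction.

215/13

Stage 1: N_ring = 26 + 2·29 = 84
Stage 1: 26(ω_s−ω_c) = −84(ω_r−ω_c),  ω_r=0, ω_c=1
Stage 1: ω_s = 1 − (84/26)(0−1) = 55/13
  ⇒ ω_s¹/ω_c¹ = 55/13
Stage 2: N_ring = 22 + 2·21 = 64
Stage 2: 22(ω_s−ω_c) = −64(ω_r−ω_c),  ω_r=0, ω_c=1
Stage 2: ω_s = 1 − (64/22)(0−1) = 43/11
  ⇒ ω_s²/ω_c² = 43/11
Coupling ω_c² = ω_s¹ ⇒ overall = 55/13 × 43/11 = 215/13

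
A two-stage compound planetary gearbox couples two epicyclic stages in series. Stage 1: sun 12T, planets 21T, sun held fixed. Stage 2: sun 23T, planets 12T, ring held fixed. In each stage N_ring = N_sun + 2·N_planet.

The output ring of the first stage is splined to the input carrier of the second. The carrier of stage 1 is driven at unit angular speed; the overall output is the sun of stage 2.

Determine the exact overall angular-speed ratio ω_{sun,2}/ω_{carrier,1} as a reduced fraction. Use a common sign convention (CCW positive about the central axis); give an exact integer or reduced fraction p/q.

770/207

Stage 1: N_ring = 12 + 2·21 = 54
Stage 1: 12(ω_s−ω_c) = −54(ω_r−ω_c),  ω_s=0, ω_c=1
Stage 1: ω_r = 1 − (12/54)(0−1) = 11/9
  ⇒ ω_r¹/ω_c¹ = 11/9
Stage 2: N_ring = 23 + 2·12 = 47
Stage 2: 23(ω_s−ω_c) = −47(ω_r−ω_c),  ω_r=0, ω_c=1
Stage 2: ω_s = 1 − (47/23)(0−1) = 70/23
  ⇒ ω_s²/ω_c² = 70/23
Coupling ω_c² = ω_r¹ ⇒ overall = 11/9 × 70/23 = 770/207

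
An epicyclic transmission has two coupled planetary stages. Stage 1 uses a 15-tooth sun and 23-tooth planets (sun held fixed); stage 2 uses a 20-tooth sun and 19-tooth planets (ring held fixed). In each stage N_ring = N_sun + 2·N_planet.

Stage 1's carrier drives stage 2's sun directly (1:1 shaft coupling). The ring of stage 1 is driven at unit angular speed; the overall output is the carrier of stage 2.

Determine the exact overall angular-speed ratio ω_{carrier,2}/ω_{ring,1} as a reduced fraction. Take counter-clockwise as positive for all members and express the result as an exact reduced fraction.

Stage 1: N_ring = 15 + 2·23 = 61
Stage 1: 15(ω_s−ω_c) = −61(ω_r−ω_c),  ω_s=0, ω_r=1
Stage 1: 15(0−ω_c) = −61(1−ω_c)  ⇒  76ω_c = 61  ⇒  ω_c = 61/76
  ⇒ ω_c¹/ω_r¹ = 61/76
Stage 2: N_ring = 20 + 2·19 = 58
Stage 2: 20(ω_s−ω_c) = −58(ω_r−ω_c),  ω_r=0, ω_s=1
Stage 2: 20(1−ω_c) = −58(0−ω_c)  ⇒  78ω_c = 20  ⇒  ω_c = 10/39
  ⇒ ω_c²/ω_s² = 10/39
Coupling ω_s² = ω_c¹ ⇒ overall = 61/76 × 10/39 = 305/1482

305/1482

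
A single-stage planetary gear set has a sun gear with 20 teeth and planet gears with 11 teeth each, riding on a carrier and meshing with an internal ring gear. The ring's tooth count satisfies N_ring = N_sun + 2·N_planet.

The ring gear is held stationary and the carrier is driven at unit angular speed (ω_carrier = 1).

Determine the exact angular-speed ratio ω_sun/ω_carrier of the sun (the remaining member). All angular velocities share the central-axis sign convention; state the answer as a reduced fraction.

N_ring = 20 + 2·11 = 42
20(ω_s−ω_c) = −42(ω_r−ω_c),  ω_r=0, ω_c=1
ω_s = 1 − (42/20)(0−1) = 31/10
ω_s/ω_c = 31/10

31/10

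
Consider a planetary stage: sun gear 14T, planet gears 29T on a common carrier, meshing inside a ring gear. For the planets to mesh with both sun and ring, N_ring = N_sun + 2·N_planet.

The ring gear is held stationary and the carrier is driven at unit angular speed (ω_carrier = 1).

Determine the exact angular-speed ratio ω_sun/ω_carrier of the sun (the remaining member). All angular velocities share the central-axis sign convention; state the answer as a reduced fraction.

43/7

N_ring = 14 + 2·29 = 72
14(ω_s−ω_c) = −72(ω_r−ω_c),  ω_r=0, ω_c=1
ω_s = 1 − (72/14)(0−1) = 43/7
ω_s/ω_c = 43/7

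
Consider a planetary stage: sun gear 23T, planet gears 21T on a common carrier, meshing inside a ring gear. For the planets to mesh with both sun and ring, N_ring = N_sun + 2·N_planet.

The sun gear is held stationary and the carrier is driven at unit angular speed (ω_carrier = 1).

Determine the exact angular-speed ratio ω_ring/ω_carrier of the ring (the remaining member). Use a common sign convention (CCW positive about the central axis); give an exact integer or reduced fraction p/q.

N_ring = 23 + 2·21 = 65
23(ω_s−ω_c) = −65(ω_r−ω_c),  ω_s=0, ω_c=1
ω_r = 1 − (23/65)(0−1) = 88/65
ω_r/ω_c = 88/65

88/65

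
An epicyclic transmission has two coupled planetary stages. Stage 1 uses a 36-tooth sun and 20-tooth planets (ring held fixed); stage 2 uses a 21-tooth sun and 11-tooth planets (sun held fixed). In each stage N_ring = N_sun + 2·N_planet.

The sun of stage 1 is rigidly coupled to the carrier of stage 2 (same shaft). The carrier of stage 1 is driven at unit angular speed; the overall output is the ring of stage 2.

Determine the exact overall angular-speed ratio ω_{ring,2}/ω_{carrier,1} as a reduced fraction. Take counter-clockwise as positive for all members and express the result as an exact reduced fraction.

1792/387

Stage 1: N_ring = 36 + 2·20 = 76
Stage 1: 36(ω_s−ω_c) = −76(ω_r−ω_c),  ω_r=0, ω_c=1
Stage 1: ω_s = 1 − (76/36)(0−1) = 28/9
  ⇒ ω_s¹/ω_c¹ = 28/9
Stage 2: N_ring = 21 + 2·11 = 43
Stage 2: 21(ω_s−ω_c) = −43(ω_r−ω_c),  ω_s=0, ω_c=1
Stage 2: ω_r = 1 − (21/43)(0−1) = 64/43
  ⇒ ω_r²/ω_c² = 64/43
Coupling ω_c² = ω_s¹ ⇒ overall = 28/9 × 64/43 = 1792/387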